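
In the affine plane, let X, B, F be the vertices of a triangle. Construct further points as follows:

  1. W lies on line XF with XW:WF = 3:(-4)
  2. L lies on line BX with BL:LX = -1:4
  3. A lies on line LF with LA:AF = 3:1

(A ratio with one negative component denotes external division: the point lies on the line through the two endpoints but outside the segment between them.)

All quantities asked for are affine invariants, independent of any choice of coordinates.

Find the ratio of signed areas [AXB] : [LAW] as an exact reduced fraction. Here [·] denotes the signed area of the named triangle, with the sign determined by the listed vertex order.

[AXB]:[LAW] = 3/16

Work in coordinates with X = (0, 0), B = (1, 0), F = (0, 1).
1. W lies on line XF with XW:WF = 3:(-4) ⇒ W = (0, -3)
2. L lies on line BX with BL:LX = -1:4 ⇒ L = (4/3, 0)
3. A lies on line LF with LA:AF = 3:1 ⇒ A = (1/3, 3/4)
2·[AXB] = 3/4, 2·[LAW] = 4
[AXB]:[LAW] = 3/4:4 = 3/16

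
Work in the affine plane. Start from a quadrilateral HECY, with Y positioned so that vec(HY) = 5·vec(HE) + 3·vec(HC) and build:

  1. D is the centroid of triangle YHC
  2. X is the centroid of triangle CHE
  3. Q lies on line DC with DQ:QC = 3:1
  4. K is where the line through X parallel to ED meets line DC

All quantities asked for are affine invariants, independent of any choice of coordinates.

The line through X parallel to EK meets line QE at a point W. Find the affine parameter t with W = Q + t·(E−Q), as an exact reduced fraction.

Work in coordinates with H = (0, 0), E = (1, 0), C = (0, 1), Y = (5, 3).
1. D is the centroid of triangle YHC ⇒ D = (5/3, 4/3)
2. X is the centroid of triangle CHE ⇒ X = (1/3, 1/3)
3. Q lies on line DC with DQ:QC = 3:1 ⇒ Q = (5/12, 13/12)
4. K is where the line through X parallel to ED meets line DC ⇒ K = (20/27, 31/27)
through X parallel to EK: direction (-7/27, 31/27); meets QE at W = (-1/54, 715/378)
W = Q + t·(E−Q) with t = -47/63

t = -47/63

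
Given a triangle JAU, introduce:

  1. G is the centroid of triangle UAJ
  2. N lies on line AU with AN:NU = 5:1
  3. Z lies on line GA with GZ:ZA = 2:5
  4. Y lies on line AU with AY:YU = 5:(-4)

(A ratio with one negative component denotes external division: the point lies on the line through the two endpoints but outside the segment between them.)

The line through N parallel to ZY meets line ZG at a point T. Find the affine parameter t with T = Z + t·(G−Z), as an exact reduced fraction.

Assign J = (0, 0), A = (1, 0), U = (0, 1) — the answer is frame-independent, so this choice is without loss of generality.
1. G is the centroid of triangle UAJ ⇒ G = (1/3, 1/3)
2. N lies on line AU with AN:NU = 5:1 ⇒ N = (1/6, 5/6)
3. Z lies on line GA with GZ:ZA = 2:5 ⇒ Z = (11/21, 5/21)
4. Y lies on line AU with AY:YU = 5:(-4) ⇒ Y = (-4, 5)
through N parallel to ZY: direction (-95/21, 100/21); meets ZG at T = (58/63, 5/126)
T = Z + t·(G−Z) with t = -25/12

t = -25/12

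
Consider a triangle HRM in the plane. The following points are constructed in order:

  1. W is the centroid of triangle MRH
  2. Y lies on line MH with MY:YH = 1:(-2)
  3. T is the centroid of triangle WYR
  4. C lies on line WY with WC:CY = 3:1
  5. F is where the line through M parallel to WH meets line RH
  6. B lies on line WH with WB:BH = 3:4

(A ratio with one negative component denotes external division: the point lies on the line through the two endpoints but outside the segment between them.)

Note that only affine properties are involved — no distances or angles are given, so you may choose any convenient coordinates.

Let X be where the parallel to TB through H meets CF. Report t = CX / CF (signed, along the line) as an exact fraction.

Set H = (0, 0), R = (1, 0), M = (0, 1); any affine frame gives the same invariant.
1. W is the centroid of triangle MRH ⇒ W = (1/3, 1/3)
2. Y lies on line MH with MY:YH = 1:(-2) ⇒ Y = (0, 2)
3. T is the centroid of triangle WYR ⇒ T = (4/9, 7/9)
4. C lies on line WY with WC:CY = 3:1 ⇒ C = (1/12, 19/12)
5. F is where the line through M parallel to WH meets line RH ⇒ F = (-1, 0)
6. B lies on line WH with WB:BH = 3:4 ⇒ B = (4/21, 4/21)
through H parallel to TB: direction (-16/63, -37/63); meets CF at X = (304/177, 703/177)
X = C + t·(F−C) with t = -89/59

t = -89/59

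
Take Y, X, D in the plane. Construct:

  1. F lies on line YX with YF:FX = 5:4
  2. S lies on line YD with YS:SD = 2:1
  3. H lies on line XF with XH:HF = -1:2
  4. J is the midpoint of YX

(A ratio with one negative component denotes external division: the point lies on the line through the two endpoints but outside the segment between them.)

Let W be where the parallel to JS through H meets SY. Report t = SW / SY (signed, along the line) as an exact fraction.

t = -17/9

Assign Y = (0, 0), X = (1, 0), D = (0, 1) — the answer is frame-independent, so this choice is without loss of generality.
1. F lies on line YX with YF:FX = 5:4 ⇒ F = (5/9, 0)
2. S lies on line YD with YS:SD = 2:1 ⇒ S = (0, 2/3)
3. H lies on line XF with XH:HF = -1:2 ⇒ H = (13/9, 0)
4. J is the midpoint of YX ⇒ J = (1/2, 0)
through H parallel to JS: direction (-1/2, 2/3); meets SY at W = (0, 52/27)
W = S + t·(Y−S) with t = -17/9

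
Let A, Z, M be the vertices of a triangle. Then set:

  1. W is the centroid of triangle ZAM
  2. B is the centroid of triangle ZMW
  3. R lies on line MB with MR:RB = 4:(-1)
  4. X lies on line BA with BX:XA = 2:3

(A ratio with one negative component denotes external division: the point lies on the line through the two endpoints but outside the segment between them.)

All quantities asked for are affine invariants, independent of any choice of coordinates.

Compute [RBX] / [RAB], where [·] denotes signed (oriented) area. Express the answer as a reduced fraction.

[RBX]:[RAB] = -2/5

Set A = (0, 0), Z = (1, 0), M = (0, 1); any affine frame gives the same invariant.
1. W is the centroid of triangle ZAM ⇒ W = (1/3, 1/3)
2. B is the centroid of triangle ZMW ⇒ B = (4/9, 4/9)
3. R lies on line MB with MR:RB = 4:(-1) ⇒ R = (16/27, 7/27)
4. X lies on line BA with BX:XA = 2:3 ⇒ X = (4/15, 4/15)
2·[RBX] = 8/135, 2·[RAB] = -4/27
[RBX]:[RAB] = 8/135:-4/27 = -2/5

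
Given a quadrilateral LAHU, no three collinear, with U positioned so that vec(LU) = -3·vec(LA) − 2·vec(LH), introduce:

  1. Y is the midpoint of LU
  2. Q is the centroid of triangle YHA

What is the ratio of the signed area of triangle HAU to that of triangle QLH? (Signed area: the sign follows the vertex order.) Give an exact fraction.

Set L = (0, 0), A = (1, 0), H = (0, 1), U = (-3, -2); any affine frame gives the same invariant.
1. Y is the midpoint of LU ⇒ Y = (-3/2, -1)
2. Q is the centroid of triangle YHA ⇒ Q = (-1/6, 0)
2·[HAU] = -6, 2·[QLH] = 1/6
[HAU]:[QLH] = -6:1/6 = -36

[HAU]:[QLH] = -36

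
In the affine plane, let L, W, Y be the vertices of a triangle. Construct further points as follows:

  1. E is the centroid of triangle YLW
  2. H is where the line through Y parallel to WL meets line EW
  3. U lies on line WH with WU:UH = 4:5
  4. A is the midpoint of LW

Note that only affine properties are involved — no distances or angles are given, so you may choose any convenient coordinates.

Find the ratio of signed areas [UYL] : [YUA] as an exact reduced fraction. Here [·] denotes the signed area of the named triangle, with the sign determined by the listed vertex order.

Work in coordinates with L = (0, 0), W = (1, 0), Y = (0, 1).
1. E is the centroid of triangle YLW ⇒ E = (1/3, 1/3)
2. H is where the line through Y parallel to WL meets line EW ⇒ H = (-1, 1)
3. U lies on line WH with WU:UH = 4:5 ⇒ U = (1/9, 4/9)
4. A is the midpoint of LW ⇒ A = (1/2, 0)
2·[UYL] = 1/9, 2·[YUA] = 1/6
[UYL]:[YUA] = 1/9:1/6 = 2/3

[UYL]:[YUA] = 2/3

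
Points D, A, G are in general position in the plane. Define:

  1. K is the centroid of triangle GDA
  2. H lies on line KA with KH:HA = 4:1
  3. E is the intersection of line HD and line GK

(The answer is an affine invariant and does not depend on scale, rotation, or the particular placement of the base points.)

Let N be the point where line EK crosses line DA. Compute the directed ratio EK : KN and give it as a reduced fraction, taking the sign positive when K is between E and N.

Assign D = (0, 0), A = (1, 0), G = (0, 1) — the answer is frame-independent, so this choice is without loss of generality.
1. K is the centroid of triangle GDA ⇒ K = (1/3, 1/3)
2. H lies on line KA with KH:HA = 4:1 ⇒ H = (13/15, 1/15)
3. E is the intersection of line HD and line GK ⇒ E = (13/27, 1/27)
line EK meets DA at N = (1/2, 0)
K = E + t·(N−E) with t = -8, so EK:KN = -8:9

EK:KN = -8/9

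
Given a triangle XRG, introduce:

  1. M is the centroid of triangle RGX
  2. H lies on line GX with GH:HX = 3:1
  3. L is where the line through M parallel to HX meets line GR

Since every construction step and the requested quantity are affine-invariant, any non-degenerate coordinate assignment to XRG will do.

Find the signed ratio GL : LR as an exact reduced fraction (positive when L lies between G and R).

GL:LR = 1/2

Work in coordinates with X = (0, 0), R = (1, 0), G = (0, 1).
1. M is the centroid of triangle RGX ⇒ M = (1/3, 1/3)
2. H lies on line GX with GH:HX = 3:1 ⇒ H = (0, 1/4)
3. L is where the line through M parallel to HX meets line GR ⇒ L = (1/3, 2/3)
L = G + t·(R−G) with t = 1/3, so GL:LR = t:(1−t) = 1/3:2/3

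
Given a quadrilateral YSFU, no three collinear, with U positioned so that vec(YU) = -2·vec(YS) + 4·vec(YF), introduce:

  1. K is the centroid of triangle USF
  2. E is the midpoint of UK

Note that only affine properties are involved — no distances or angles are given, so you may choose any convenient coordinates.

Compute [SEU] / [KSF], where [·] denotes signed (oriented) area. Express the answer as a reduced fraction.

Work in coordinates with Y = (0, 0), S = (1, 0), F = (0, 1), U = (-2, 4).
1. K is the centroid of triangle USF ⇒ K = (-1/3, 5/3)
2. E is the midpoint of UK ⇒ E = (-7/6, 17/6)
2·[SEU] = -1/6, 2·[KSF] = -1/3
[SEU]:[KSF] = -1/6:-1/3 = 1/2

[SEU]:[KSF] = 1/2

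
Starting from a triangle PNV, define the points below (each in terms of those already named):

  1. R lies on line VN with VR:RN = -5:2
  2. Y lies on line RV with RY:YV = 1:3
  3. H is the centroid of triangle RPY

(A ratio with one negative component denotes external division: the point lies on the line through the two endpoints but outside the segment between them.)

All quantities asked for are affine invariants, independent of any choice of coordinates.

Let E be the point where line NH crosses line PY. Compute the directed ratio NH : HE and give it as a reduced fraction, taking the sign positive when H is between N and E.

Set P = (0, 0), N = (1, 0), V = (0, 1); any affine frame gives the same invariant.
1. R lies on line VN with VR:RN = -5:2 ⇒ R = (5/3, -2/3)
2. Y lies on line RV with RY:YV = 1:3 ⇒ Y = (5/4, -1/4)
3. H is the centroid of triangle RPY ⇒ H = (35/36, -11/36)
line NH meets PY at E = (55/56, -11/56)
H = N + t·(E−N) with t = 14/9, so NH:HE = 14/9:-5/9

NH:HE = -14/5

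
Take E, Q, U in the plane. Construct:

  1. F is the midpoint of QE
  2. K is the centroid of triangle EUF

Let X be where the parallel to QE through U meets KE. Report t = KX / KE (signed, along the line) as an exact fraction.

t = -2

Assign E = (0, 0), Q = (1, 0), U = (0, 1) — the answer is frame-independent, so this choice is without loss of generality.
1. F is the midpoint of QE ⇒ F = (1/2, 0)
2. K is the centroid of triangle EUF ⇒ K = (1/6, 1/3)
through U parallel to QE: direction (-1, 0); meets KE at X = (1/2, 1)
X = K + t·(E−K) with t = -2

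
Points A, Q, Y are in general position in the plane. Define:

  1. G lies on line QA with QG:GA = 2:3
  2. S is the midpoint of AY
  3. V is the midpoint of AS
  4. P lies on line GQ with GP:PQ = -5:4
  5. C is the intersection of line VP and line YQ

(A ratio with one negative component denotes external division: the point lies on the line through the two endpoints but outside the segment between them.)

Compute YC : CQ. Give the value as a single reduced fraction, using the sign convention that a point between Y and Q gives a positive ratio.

YC:CQ = 39/8

Set A = (0, 0), Q = (1, 0), Y = (0, 1); any affine frame gives the same invariant.
1. G lies on line QA with QG:GA = 2:3 ⇒ G = (3/5, 0)
2. S is the midpoint of AY ⇒ S = (0, 1/2)
3. V is the midpoint of AS ⇒ V = (0, 1/4)
4. P lies on line GQ with GP:PQ = -5:4 ⇒ P = (13/5, 0)
5. C is the intersection of line VP and line YQ ⇒ C = (39/47, 8/47)
C = Y + t·(Q−Y) with t = 39/47, so YC:CQ = t:(1−t) = 39/47:8/47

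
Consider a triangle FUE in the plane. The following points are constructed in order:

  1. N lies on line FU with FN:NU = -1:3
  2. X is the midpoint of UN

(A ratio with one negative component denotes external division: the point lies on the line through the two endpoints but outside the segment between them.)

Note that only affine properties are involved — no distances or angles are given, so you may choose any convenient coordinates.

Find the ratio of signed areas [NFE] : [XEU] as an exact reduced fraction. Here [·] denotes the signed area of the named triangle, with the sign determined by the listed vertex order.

Work in coordinates with F = (0, 0), U = (1, 0), E = (0, 1).
1. N lies on line FU with FN:NU = -1:3 ⇒ N = (-1/2, 0)
2. X is the midpoint of UN ⇒ X = (1/4, 0)
2·[NFE] = 1/2, 2·[XEU] = -3/4
[NFE]:[XEU] = 1/2:-3/4 = -2/3

[NFE]:[XEU] = -2/3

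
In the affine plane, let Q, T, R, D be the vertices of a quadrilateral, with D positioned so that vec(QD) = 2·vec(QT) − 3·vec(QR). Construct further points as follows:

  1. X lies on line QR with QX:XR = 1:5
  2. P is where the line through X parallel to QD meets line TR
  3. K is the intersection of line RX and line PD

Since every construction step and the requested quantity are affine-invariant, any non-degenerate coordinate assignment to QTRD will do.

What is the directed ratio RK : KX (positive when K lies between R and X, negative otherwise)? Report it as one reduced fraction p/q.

RK:KX = -12

Assign Q = (0, 0), T = (1, 0), R = (0, 1), D = (2, -3) — the answer is frame-independent, so this choice is without loss of generality.
1. X lies on line QR with QX:XR = 1:5 ⇒ X = (0, 1/6)
2. P is where the line through X parallel to QD meets line TR ⇒ P = (-5/3, 8/3)
3. K is the intersection of line RX and line PD ⇒ K = (0, 1/11)
K = R + t·(X−R) with t = 12/11, so RK:KX = t:(1−t) = 12/11:-1/11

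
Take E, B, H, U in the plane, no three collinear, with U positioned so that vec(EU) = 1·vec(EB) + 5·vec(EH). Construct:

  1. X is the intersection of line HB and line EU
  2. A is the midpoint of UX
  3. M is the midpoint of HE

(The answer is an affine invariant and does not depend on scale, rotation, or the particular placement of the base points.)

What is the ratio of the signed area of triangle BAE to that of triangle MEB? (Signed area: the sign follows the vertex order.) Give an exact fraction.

Choose coordinates E = (0, 0), B = (1, 0), H = (0, 1), U = (1, 5).
1. X is the intersection of line HB and line EU ⇒ X = (1/6, 5/6)
2. A is the midpoint of UX ⇒ A = (7/12, 35/12)
3. M is the midpoint of HE ⇒ M = (0, 1/2)
2·[BAE] = 35/12, 2·[MEB] = 1/2
[BAE]:[MEB] = 35/12:1/2 = 35/6

[BAE]:[MEB] = 35/6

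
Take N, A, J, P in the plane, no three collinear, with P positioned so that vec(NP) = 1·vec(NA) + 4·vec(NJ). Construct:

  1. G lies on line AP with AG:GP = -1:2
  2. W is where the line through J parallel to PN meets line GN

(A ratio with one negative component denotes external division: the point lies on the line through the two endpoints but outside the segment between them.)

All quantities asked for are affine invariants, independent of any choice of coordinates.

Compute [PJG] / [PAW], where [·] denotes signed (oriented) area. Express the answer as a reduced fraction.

Assign N = (0, 0), A = (1, 0), J = (0, 1), P = (1, 4) — the answer is frame-independent, so this choice is without loss of generality.
1. G lies on line AP with AG:GP = -1:2 ⇒ G = (1, -4)
2. W is where the line through J parallel to PN meets line GN ⇒ W = (-1/8, 1/2)
2·[PJG] = 8, 2·[PAW] = -9/2
[PJG]:[PAW] = 8:-9/2 = -16/9

[PJG]:[PAW] = -16/9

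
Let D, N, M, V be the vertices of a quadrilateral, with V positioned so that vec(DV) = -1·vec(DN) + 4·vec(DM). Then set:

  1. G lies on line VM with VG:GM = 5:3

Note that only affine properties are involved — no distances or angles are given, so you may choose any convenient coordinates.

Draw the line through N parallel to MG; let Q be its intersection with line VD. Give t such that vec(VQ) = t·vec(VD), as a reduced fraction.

t = -2

Set D = (0, 0), N = (1, 0), M = (0, 1), V = (-1, 4); any affine frame gives the same invariant.
1. G lies on line VM with VG:GM = 5:3 ⇒ G = (-3/8, 17/8)
through N parallel to MG: direction (-3/8, 9/8); meets VD at Q = (-3, 12)
Q = V + t·(D−V) with t = -2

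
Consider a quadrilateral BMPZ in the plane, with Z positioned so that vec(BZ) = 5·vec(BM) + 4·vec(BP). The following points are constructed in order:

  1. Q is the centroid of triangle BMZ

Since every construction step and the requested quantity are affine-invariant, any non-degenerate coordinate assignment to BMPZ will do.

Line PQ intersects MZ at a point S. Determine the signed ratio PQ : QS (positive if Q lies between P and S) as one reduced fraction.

Choose coordinates B = (0, 0), M = (1, 0), P = (0, 1), Z = (5, 4).
1. Q is the centroid of triangle BMZ ⇒ Q = (2, 4/3)
line PQ meets MZ at S = (12/5, 7/5)
Q = P + t·(S−P) with t = 5/6, so PQ:QS = 5/6:1/6

PQ:QS = 5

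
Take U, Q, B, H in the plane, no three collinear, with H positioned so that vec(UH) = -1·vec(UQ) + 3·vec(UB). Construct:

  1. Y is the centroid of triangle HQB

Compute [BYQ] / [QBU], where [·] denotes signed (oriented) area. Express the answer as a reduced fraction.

[BYQ]:[QBU] = -1/3

Assign U = (0, 0), Q = (1, 0), B = (0, 1), H = (-1, 3) — the answer is frame-independent, so this choice is without loss of generality.
1. Y is the centroid of triangle HQB ⇒ Y = (0, 4/3)
2·[BYQ] = -1/3, 2·[QBU] = 1
[BYQ]:[QBU] = -1/3:1 = -1/3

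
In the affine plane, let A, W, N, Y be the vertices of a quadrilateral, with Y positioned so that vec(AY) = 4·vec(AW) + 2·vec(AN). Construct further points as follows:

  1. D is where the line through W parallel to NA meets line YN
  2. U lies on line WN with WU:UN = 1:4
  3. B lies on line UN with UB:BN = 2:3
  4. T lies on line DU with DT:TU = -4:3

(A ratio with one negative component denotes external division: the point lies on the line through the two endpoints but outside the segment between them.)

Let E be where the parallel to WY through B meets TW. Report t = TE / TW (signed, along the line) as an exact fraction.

t = 197/145

Choose coordinates A = (0, 0), W = (1, 0), N = (0, 1), Y = (4, 2).
1. D is where the line through W parallel to NA meets line YN ⇒ D = (1, 5/4)
2. U lies on line WN with WU:UN = 1:4 ⇒ U = (4/5, 1/5)
3. B lies on line UN with UB:BN = 2:3 ⇒ B = (12/25, 13/25)
4. T lies on line DU with DT:TU = -4:3 ⇒ T = (1/5, -59/20)
through B parallel to WY: direction (3, 2); meets TW at E = (933/725, 767/725)
E = T + t·(W−T) with t = 197/145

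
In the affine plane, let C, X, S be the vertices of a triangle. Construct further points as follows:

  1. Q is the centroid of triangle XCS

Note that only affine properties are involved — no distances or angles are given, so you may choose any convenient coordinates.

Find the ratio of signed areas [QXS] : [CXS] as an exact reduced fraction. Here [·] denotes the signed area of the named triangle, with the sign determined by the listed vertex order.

[QXS]:[CXS] = 1/3

Choose coordinates C = (0, 0), X = (1, 0), S = (0, 1).
1. Q is the centroid of triangle XCS ⇒ Q = (1/3, 1/3)
2·[QXS] = 1/3, 2·[CXS] = 1
[QXS]:[CXS] = 1/3:1 = 1/3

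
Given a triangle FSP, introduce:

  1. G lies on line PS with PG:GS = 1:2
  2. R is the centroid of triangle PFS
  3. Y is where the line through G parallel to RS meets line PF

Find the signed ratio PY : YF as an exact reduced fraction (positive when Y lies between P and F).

Choose coordinates F = (0, 0), S = (1, 0), P = (0, 1).
1. G lies on line PS with PG:GS = 1:2 ⇒ G = (1/3, 2/3)
2. R is the centroid of triangle PFS ⇒ R = (1/3, 1/3)
3. Y is where the line through G parallel to RS meets line PF ⇒ Y = (0, 5/6)
Y = P + t·(F−P) with t = 1/6, so PY:YF = t:(1−t) = 1/6:5/6

PY:YF = 1/5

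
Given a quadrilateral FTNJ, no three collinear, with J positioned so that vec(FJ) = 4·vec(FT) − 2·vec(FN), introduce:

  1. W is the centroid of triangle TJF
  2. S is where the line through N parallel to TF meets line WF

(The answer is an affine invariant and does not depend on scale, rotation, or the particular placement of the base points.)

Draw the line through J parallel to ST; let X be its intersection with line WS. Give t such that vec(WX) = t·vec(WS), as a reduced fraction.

Choose coordinates F = (0, 0), T = (1, 0), N = (0, 1), J = (4, -2).
1. W is the centroid of triangle TJF ⇒ W = (5/3, -2/3)
2. S is where the line through N parallel to TF meets line WF ⇒ S = (-5/2, 1)
through J parallel to ST: direction (7/2, -1); meets WS at X = (15/2, -3)
X = W + t·(S−W) with t = -7/5

t = -7/5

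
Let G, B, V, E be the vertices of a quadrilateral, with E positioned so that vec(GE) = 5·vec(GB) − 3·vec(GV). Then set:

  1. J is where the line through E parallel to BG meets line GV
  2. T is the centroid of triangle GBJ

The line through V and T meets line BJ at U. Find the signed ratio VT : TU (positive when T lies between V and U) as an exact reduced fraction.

VT:TU = 3

Work in coordinates with G = (0, 0), B = (1, 0), V = (0, 1), E = (5, -3).
1. J is where the line through E parallel to BG meets line GV ⇒ J = (0, -3)
2. T is the centroid of triangle GBJ ⇒ T = (1/3, -1)
line VT meets BJ at U = (4/9, -5/3)
T = V + t·(U−V) with t = 3/4, so VT:TU = 3/4:1/4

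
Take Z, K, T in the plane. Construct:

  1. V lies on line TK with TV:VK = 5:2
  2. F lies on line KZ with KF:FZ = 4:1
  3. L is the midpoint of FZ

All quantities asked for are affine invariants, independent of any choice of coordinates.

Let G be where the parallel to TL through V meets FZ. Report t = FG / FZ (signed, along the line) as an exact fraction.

t = -19/7

Set Z = (0, 0), K = (1, 0), T = (0, 1); any affine frame gives the same invariant.
1. V lies on line TK with TV:VK = 5:2 ⇒ V = (5/7, 2/7)
2. F lies on line KZ with KF:FZ = 4:1 ⇒ F = (1/5, 0)
3. L is the midpoint of FZ ⇒ L = (1/10, 0)
through V parallel to TL: direction (1/10, -1); meets FZ at G = (26/35, 0)
G = F + t·(Z−F) with t = -19/7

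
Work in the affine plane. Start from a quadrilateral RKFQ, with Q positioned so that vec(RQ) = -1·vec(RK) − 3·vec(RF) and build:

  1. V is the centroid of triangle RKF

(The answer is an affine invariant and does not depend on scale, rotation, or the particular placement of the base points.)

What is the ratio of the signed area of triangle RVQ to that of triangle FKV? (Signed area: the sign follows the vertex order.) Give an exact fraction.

[RVQ]:[FKV] = 2

Work in coordinates with R = (0, 0), K = (1, 0), F = (0, 1), Q = (-1, -3).
1. V is the centroid of triangle RKF ⇒ V = (1/3, 1/3)
2·[RVQ] = -2/3, 2·[FKV] = -1/3
[RVQ]:[FKV] = -2/3:-1/3 = 2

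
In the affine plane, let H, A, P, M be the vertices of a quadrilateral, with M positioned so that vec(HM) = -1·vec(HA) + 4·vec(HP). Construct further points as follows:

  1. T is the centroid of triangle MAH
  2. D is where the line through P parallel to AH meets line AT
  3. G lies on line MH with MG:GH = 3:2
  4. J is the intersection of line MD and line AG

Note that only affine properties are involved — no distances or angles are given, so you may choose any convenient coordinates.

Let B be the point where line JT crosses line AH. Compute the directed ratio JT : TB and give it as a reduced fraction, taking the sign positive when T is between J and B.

Set H = (0, 0), A = (1, 0), P = (0, 1), M = (-1, 4); any affine frame gives the same invariant.
1. T is the centroid of triangle MAH ⇒ T = (0, 4/3)
2. D is where the line through P parallel to AH meets line AT ⇒ D = (1/4, 1)
3. G lies on line MH with MG:GH = 3:2 ⇒ G = (-2/5, 8/5)
4. J is the intersection of line MD and line AG ⇒ J = (4/11, 8/11)
line JT meets AH at B = (4/5, 0)
T = J + t·(B−J) with t = -5/6, so JT:TB = -5/6:11/6

JT:TB = -5/11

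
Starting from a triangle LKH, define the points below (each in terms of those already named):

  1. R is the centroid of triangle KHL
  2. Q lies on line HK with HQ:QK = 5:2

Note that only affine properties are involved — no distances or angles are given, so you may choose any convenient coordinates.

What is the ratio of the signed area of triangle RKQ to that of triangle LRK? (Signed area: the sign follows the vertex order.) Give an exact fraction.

[RKQ]:[LRK] = -2/7

Assign L = (0, 0), K = (1, 0), H = (0, 1) — the answer is frame-independent, so this choice is without loss of generality.
1. R is the centroid of triangle KHL ⇒ R = (1/3, 1/3)
2. Q lies on line HK with HQ:QK = 5:2 ⇒ Q = (5/7, 2/7)
2·[RKQ] = 2/21, 2·[LRK] = -1/3
[RKQ]:[LRK] = 2/21:-1/3 = -2/7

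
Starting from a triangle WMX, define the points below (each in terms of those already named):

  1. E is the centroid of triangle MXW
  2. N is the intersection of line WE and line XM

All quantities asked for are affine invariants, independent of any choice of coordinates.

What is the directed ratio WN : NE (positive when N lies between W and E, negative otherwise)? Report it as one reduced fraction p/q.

WN:NE = -3

Set W = (0, 0), M = (1, 0), X = (0, 1); any affine frame gives the same invariant.
1. E is the centroid of triangle MXW ⇒ E = (1/3, 1/3)
2. N is the intersection of line WE and line XM ⇒ N = (1/2, 1/2)
N = W + t·(E−W) with t = 3/2, so WN:NE = t:(1−t) = 3/2:-1/2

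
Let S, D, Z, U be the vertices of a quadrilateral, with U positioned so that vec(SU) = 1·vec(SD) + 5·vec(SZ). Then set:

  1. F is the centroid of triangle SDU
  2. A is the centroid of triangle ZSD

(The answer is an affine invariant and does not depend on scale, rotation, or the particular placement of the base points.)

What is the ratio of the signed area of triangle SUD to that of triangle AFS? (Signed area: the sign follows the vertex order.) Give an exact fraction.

[SUD]:[AFS] = -15

Choose coordinates S = (0, 0), D = (1, 0), Z = (0, 1), U = (1, 5).
1. F is the centroid of triangle SDU ⇒ F = (2/3, 5/3)
2. A is the centroid of triangle ZSD ⇒ A = (1/3, 1/3)
2·[SUD] = -5, 2·[AFS] = 1/3
[SUD]:[AFS] = -5:1/3 = -15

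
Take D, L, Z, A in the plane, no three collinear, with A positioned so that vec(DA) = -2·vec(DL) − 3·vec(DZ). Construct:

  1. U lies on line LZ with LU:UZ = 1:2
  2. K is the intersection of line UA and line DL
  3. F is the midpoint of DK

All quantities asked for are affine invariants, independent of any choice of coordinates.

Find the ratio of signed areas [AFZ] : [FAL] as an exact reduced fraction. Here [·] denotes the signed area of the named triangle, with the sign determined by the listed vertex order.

Set D = (0, 0), L = (1, 0), Z = (0, 1), A = (-2, -3); any affine frame gives the same invariant.
1. U lies on line LZ with LU:UZ = 1:2 ⇒ U = (2/3, 1/3)
2. K is the intersection of line UA and line DL ⇒ K = (2/5, 0)
3. F is the midpoint of DK ⇒ F = (1/5, 0)
2·[AFZ] = 14/5, 2·[FAL] = 12/5
[AFZ]:[FAL] = 14/5:12/5 = 7/6

[AFZ]:[FAL] = 7/6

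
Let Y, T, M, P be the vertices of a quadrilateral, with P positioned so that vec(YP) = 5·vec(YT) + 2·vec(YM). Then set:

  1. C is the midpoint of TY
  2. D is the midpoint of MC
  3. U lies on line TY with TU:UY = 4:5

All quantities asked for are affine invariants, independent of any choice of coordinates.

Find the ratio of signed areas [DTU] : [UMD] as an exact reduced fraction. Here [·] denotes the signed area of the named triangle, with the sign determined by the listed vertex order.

Work in coordinates with Y = (0, 0), T = (1, 0), M = (0, 1), P = (5, 2).
1. C is the midpoint of TY ⇒ C = (1/2, 0)
2. D is the midpoint of MC ⇒ D = (1/4, 1/2)
3. U lies on line TY with TU:UY = 4:5 ⇒ U = (5/9, 0)
2·[DTU] = -2/9, 2·[UMD] = 1/36
[DTU]:[UMD] = -2/9:1/36 = -8

[DTU]:[UMD] = -8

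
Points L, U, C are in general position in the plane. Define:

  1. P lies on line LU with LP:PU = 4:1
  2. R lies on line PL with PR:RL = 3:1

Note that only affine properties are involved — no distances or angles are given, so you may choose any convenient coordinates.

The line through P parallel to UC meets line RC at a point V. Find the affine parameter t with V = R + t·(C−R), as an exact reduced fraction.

Assign L = (0, 0), U = (1, 0), C = (0, 1) — the answer is frame-independent, so this choice is without loss of generality.
1. P lies on line LU with LP:PU = 4:1 ⇒ P = (4/5, 0)
2. R lies on line PL with PR:RL = 3:1 ⇒ R = (1/5, 0)
through P parallel to UC: direction (-1, 1); meets RC at V = (1/20, 3/4)
V = R + t·(C−R) with t = 3/4

t = 3/4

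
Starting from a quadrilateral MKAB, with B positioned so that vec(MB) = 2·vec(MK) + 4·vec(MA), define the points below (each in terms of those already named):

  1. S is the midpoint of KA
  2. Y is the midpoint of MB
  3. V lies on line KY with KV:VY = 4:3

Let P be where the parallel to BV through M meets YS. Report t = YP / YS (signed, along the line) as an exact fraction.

Choose coordinates M = (0, 0), K = (1, 0), A = (0, 1), B = (2, 4).
1. S is the midpoint of KA ⇒ S = (1/2, 1/2)
2. Y is the midpoint of MB ⇒ Y = (1, 2)
3. V lies on line KY with KV:VY = 4:3 ⇒ V = (1, 8/7)
through M parallel to BV: direction (-1, -20/7); meets YS at P = (7, 20)
P = Y + t·(S−Y) with t = -12

t = -12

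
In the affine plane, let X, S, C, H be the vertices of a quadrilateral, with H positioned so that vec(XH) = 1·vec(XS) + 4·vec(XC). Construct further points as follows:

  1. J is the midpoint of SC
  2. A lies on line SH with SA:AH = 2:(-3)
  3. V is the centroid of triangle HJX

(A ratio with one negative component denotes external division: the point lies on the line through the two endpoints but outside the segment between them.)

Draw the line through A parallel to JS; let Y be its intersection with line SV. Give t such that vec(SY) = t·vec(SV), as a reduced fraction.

Work in coordinates with X = (0, 0), S = (1, 0), C = (0, 1), H = (1, 4).
1. J is the midpoint of SC ⇒ J = (1/2, 1/2)
2. A lies on line SH with SA:AH = 2:(-3) ⇒ A = (1, -8)
3. V is the centroid of triangle HJX ⇒ V = (1/2, 3/2)
through A parallel to JS: direction (1/2, -1/2); meets SV at Y = (5, -12)
Y = S + t·(V−S) with t = -8

t = -8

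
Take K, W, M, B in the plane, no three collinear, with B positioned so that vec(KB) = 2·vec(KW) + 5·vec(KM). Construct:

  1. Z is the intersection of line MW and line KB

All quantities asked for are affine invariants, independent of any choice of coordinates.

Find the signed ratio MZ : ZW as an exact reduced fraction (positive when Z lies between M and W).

MZ:ZW = 2/5

Assign K = (0, 0), W = (1, 0), M = (0, 1), B = (2, 5) — the answer is frame-independent, so this choice is without loss of generality.
1. Z is the intersection of line MW and line KB ⇒ Z = (2/7, 5/7)
Z = M + t·(W−M) with t = 2/7, so MZ:ZW = t:(1−t) = 2/7:5/7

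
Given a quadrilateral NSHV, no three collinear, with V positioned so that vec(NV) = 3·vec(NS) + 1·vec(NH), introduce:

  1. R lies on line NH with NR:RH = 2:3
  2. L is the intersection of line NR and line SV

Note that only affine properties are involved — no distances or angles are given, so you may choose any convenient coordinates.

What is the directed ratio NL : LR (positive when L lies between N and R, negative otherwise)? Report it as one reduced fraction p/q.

NL:LR = -5/9

Set N = (0, 0), S = (1, 0), H = (0, 1), V = (3, 1); any affine frame gives the same invariant.
1. R lies on line NH with NR:RH = 2:3 ⇒ R = (0, 2/5)
2. L is the intersection of line NR and line SV ⇒ L = (0, -1/2)
L = N + t·(R−N) with t = -5/4, so NL:LR = t:(1−t) = -5/4:9/4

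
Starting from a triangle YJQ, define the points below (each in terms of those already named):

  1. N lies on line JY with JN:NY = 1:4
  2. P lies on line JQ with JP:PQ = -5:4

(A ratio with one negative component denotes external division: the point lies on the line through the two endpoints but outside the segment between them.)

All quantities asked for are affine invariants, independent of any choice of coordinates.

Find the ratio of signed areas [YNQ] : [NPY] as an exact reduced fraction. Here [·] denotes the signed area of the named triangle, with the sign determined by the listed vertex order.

Assign Y = (0, 0), J = (1, 0), Q = (0, 1) — the answer is frame-independent, so this choice is without loss of generality.
1. N lies on line JY with JN:NY = 1:4 ⇒ N = (4/5, 0)
2. P lies on line JQ with JP:PQ = -5:4 ⇒ P = (-4, 5)
2·[YNQ] = 4/5, 2·[NPY] = 4
[YNQ]:[NPY] = 4/5:4 = 1/5

[YNQ]:[NPY] = 1/5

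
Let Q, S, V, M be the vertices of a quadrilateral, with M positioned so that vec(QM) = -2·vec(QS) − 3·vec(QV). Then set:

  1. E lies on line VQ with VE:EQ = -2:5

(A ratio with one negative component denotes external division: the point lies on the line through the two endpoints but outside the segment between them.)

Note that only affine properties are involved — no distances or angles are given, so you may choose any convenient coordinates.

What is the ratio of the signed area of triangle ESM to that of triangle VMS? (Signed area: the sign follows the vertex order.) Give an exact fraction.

[ESM]:[VMS] = -4/3

Work in coordinates with Q = (0, 0), S = (1, 0), V = (0, 1), M = (-2, -3).
1. E lies on line VQ with VE:EQ = -2:5 ⇒ E = (0, 5/3)
2·[ESM] = -8, 2·[VMS] = 6
[ESM]:[VMS] = -8:6 = -4/3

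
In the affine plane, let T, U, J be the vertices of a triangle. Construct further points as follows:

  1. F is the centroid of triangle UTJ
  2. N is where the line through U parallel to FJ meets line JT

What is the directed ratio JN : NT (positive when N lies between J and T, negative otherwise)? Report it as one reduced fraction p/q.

Work in coordinates with T = (0, 0), U = (1, 0), J = (0, 1).
1. F is the centroid of triangle UTJ ⇒ F = (1/3, 1/3)
2. N is where the line through U parallel to FJ meets line JT ⇒ N = (0, 2)
N = J + t·(T−J) with t = -1, so JN:NT = t:(1−t) = -1:2

JN:NT = -1/2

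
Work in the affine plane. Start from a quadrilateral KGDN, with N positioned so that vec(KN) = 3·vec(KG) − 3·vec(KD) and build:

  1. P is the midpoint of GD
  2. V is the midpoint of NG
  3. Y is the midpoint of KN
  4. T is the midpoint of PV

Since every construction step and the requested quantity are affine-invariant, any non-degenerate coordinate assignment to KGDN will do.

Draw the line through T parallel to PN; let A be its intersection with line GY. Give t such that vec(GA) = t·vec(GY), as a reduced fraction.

t = 3/16

Choose coordinates K = (0, 0), G = (1, 0), D = (0, 1), N = (3, -3).
1. P is the midpoint of GD ⇒ P = (1/2, 1/2)
2. V is the midpoint of NG ⇒ V = (2, -3/2)
3. Y is the midpoint of KN ⇒ Y = (3/2, -3/2)
4. T is the midpoint of PV ⇒ T = (5/4, -1/2)
through T parallel to PN: direction (5/2, -7/2); meets GY at A = (35/32, -9/32)
A = G + t·(Y−G) with t = 3/16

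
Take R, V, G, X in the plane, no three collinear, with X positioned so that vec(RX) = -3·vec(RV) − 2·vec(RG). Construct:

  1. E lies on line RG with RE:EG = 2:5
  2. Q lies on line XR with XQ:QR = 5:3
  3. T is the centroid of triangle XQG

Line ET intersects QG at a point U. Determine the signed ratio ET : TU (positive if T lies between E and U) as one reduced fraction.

Assign R = (0, 0), V = (1, 0), G = (0, 1), X = (-3, -2) — the answer is frame-independent, so this choice is without loss of generality.
1. E lies on line RG with RE:EG = 2:5 ⇒ E = (0, 2/7)
2. Q lies on line XR with XQ:QR = 5:3 ⇒ Q = (-9/8, -3/4)
3. T is the centroid of triangle XQG ⇒ T = (-11/8, -7/12)
line ET meets QG at U = (-99/128, -13/64)
T = E + t·(U−E) with t = 16/9, so ET:TU = 16/9:-7/9

ET:TU = -16/7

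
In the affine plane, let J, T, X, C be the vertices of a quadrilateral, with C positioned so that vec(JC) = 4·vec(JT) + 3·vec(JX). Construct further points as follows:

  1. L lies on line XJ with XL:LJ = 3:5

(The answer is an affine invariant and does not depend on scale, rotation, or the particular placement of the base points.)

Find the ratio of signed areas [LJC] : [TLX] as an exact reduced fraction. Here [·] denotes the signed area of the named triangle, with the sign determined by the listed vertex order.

Choose coordinates J = (0, 0), T = (1, 0), X = (0, 1), C = (4, 3).
1. L lies on line XJ with XL:LJ = 3:5 ⇒ L = (0, 5/8)
2·[LJC] = 5/2, 2·[TLX] = -3/8
[LJC]:[TLX] = 5/2:-3/8 = -20/3

[LJC]:[TLX] = -20/3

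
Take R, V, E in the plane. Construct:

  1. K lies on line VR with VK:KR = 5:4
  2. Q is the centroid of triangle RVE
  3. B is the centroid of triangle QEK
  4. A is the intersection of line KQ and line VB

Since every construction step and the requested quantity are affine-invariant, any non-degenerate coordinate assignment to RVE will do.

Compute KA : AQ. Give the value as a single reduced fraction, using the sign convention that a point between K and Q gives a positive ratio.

KA:AQ = -5

Set R = (0, 0), V = (1, 0), E = (0, 1); any affine frame gives the same invariant.
1. K lies on line VR with VK:KR = 5:4 ⇒ K = (4/9, 0)
2. Q is the centroid of triangle RVE ⇒ Q = (1/3, 1/3)
3. B is the centroid of triangle QEK ⇒ B = (7/27, 4/9)
4. A is the intersection of line KQ and line VB ⇒ A = (11/36, 5/12)
A = K + t·(Q−K) with t = 5/4, so KA:AQ = t:(1−t) = 5/4:-1/4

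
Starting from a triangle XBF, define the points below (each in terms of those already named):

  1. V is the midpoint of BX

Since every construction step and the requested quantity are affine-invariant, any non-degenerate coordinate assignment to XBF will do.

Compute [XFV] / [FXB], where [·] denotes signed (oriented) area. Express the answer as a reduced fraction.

[XFV]:[FXB] = -1/2

Work in coordinates with X = (0, 0), B = (1, 0), F = (0, 1).
1. V is the midpoint of BX ⇒ V = (1/2, 0)
2·[XFV] = -1/2, 2·[FXB] = 1
[XFV]:[FXB] = -1/2:1 = -1/2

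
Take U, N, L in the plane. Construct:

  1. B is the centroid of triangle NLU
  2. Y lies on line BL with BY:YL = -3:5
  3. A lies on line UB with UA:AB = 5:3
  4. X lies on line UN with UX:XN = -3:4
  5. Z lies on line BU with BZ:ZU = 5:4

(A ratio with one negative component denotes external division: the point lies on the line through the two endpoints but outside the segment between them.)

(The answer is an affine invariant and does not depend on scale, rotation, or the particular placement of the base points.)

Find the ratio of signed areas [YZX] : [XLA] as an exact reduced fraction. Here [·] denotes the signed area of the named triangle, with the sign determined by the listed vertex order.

Assign U = (0, 0), N = (1, 0), L = (0, 1) — the answer is frame-independent, so this choice is without loss of generality.
1. B is the centroid of triangle NLU ⇒ B = (1/3, 1/3)
2. Y lies on line BL with BY:YL = -3:5 ⇒ Y = (5/6, -2/3)
3. A lies on line UB with UA:AB = 5:3 ⇒ A = (5/24, 5/24)
4. X lies on line UN with UX:XN = -3:4 ⇒ X = (-3, 0)
5. Z lies on line BU with BZ:ZU = 5:4 ⇒ Z = (4/27, 4/27)
2·[YZX] = 8/3, 2·[XLA] = -31/12
[YZX]:[XLA] = 8/3:-31/12 = -32/31

[YZX]:[XLA] = -32/31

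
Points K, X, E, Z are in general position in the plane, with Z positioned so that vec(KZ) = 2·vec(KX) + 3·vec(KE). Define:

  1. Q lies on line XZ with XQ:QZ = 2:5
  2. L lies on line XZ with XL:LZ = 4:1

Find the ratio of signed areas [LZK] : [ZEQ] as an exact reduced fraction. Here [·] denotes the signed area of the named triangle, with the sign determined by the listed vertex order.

[LZK]:[ZEQ] = 21/100

Set K = (0, 0), X = (1, 0), E = (0, 1), Z = (2, 3); any affine frame gives the same invariant.
1. Q lies on line XZ with XQ:QZ = 2:5 ⇒ Q = (9/7, 6/7)
2. L lies on line XZ with XL:LZ = 4:1 ⇒ L = (9/5, 12/5)
2·[LZK] = 3/5, 2·[ZEQ] = 20/7
[LZK]:[ZEQ] = 3/5:20/7 = 21/100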